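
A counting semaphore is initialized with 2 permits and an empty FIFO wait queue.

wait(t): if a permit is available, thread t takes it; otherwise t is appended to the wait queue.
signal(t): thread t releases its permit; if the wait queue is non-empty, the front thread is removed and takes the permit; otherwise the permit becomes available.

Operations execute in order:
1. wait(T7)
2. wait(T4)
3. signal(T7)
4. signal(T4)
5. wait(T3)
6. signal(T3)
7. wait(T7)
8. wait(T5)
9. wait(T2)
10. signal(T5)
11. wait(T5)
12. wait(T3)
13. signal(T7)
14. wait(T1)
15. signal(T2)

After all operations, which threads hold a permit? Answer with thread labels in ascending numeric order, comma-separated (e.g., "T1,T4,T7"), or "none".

Answer: T3,T5

Derivation:
Step 1: wait(T7) -> count=1 queue=[] holders={T7}
Step 2: wait(T4) -> count=0 queue=[] holders={T4,T7}
Step 3: signal(T7) -> count=1 queue=[] holders={T4}
Step 4: signal(T4) -> count=2 queue=[] holders={none}
Step 5: wait(T3) -> count=1 queue=[] holders={T3}
Step 6: signal(T3) -> count=2 queue=[] holders={none}
Step 7: wait(T7) -> count=1 queue=[] holders={T7}
Step 8: wait(T5) -> count=0 queue=[] holders={T5,T7}
Step 9: wait(T2) -> count=0 queue=[T2] holders={T5,T7}
Step 10: signal(T5) -> count=0 queue=[] holders={T2,T7}
Step 11: wait(T5) -> count=0 queue=[T5] holders={T2,T7}
Step 12: wait(T3) -> count=0 queue=[T5,T3] holders={T2,T7}
Step 13: signal(T7) -> count=0 queue=[T3] holders={T2,T5}
Step 14: wait(T1) -> count=0 queue=[T3,T1] holders={T2,T5}
Step 15: signal(T2) -> count=0 queue=[T1] holders={T3,T5}
Final holders: T3,T5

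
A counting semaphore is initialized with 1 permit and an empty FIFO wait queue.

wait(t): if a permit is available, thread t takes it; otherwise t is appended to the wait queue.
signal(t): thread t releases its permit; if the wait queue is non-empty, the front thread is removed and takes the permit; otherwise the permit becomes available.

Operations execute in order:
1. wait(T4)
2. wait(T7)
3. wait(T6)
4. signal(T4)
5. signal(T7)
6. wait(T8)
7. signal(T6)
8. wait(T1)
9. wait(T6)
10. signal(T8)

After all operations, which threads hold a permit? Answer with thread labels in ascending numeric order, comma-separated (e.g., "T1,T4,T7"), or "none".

Step 1: wait(T4) -> count=0 queue=[] holders={T4}
Step 2: wait(T7) -> count=0 queue=[T7] holders={T4}
Step 3: wait(T6) -> count=0 queue=[T7,T6] holders={T4}
Step 4: signal(T4) -> count=0 queue=[T6] holders={T7}
Step 5: signal(T7) -> count=0 queue=[] holders={T6}
Step 6: wait(T8) -> count=0 queue=[T8] holders={T6}
Step 7: signal(T6) -> count=0 queue=[] holders={T8}
Step 8: wait(T1) -> count=0 queue=[T1] holders={T8}
Step 9: wait(T6) -> count=0 queue=[T1,T6] holders={T8}
Step 10: signal(T8) -> count=0 queue=[T6] holders={T1}
Final holders: T1

Answer: T1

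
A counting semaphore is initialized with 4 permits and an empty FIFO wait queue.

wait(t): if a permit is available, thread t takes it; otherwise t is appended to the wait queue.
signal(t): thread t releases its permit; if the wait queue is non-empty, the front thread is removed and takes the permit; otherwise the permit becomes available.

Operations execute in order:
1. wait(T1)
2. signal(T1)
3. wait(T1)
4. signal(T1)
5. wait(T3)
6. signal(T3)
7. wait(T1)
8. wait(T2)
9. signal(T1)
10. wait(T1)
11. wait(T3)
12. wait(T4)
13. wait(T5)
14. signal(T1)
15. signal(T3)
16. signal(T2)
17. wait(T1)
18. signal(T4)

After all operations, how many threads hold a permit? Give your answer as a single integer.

Step 1: wait(T1) -> count=3 queue=[] holders={T1}
Step 2: signal(T1) -> count=4 queue=[] holders={none}
Step 3: wait(T1) -> count=3 queue=[] holders={T1}
Step 4: signal(T1) -> count=4 queue=[] holders={none}
Step 5: wait(T3) -> count=3 queue=[] holders={T3}
Step 6: signal(T3) -> count=4 queue=[] holders={none}
Step 7: wait(T1) -> count=3 queue=[] holders={T1}
Step 8: wait(T2) -> count=2 queue=[] holders={T1,T2}
Step 9: signal(T1) -> count=3 queue=[] holders={T2}
Step 10: wait(T1) -> count=2 queue=[] holders={T1,T2}
Step 11: wait(T3) -> count=1 queue=[] holders={T1,T2,T3}
Step 12: wait(T4) -> count=0 queue=[] holders={T1,T2,T3,T4}
Step 13: wait(T5) -> count=0 queue=[T5] holders={T1,T2,T3,T4}
Step 14: signal(T1) -> count=0 queue=[] holders={T2,T3,T4,T5}
Step 15: signal(T3) -> count=1 queue=[] holders={T2,T4,T5}
Step 16: signal(T2) -> count=2 queue=[] holders={T4,T5}
Step 17: wait(T1) -> count=1 queue=[] holders={T1,T4,T5}
Step 18: signal(T4) -> count=2 queue=[] holders={T1,T5}
Final holders: {T1,T5} -> 2 thread(s)

Answer: 2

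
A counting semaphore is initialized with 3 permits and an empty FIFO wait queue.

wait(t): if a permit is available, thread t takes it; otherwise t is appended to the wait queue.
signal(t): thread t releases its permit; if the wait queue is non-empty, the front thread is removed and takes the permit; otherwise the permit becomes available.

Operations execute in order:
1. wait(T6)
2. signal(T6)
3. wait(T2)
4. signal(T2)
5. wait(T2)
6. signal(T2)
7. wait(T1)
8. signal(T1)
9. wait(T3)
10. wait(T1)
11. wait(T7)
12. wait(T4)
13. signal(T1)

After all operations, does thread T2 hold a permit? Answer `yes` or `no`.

Answer: no

Derivation:
Step 1: wait(T6) -> count=2 queue=[] holders={T6}
Step 2: signal(T6) -> count=3 queue=[] holders={none}
Step 3: wait(T2) -> count=2 queue=[] holders={T2}
Step 4: signal(T2) -> count=3 queue=[] holders={none}
Step 5: wait(T2) -> count=2 queue=[] holders={T2}
Step 6: signal(T2) -> count=3 queue=[] holders={none}
Step 7: wait(T1) -> count=2 queue=[] holders={T1}
Step 8: signal(T1) -> count=3 queue=[] holders={none}
Step 9: wait(T3) -> count=2 queue=[] holders={T3}
Step 10: wait(T1) -> count=1 queue=[] holders={T1,T3}
Step 11: wait(T7) -> count=0 queue=[] holders={T1,T3,T7}
Step 12: wait(T4) -> count=0 queue=[T4] holders={T1,T3,T7}
Step 13: signal(T1) -> count=0 queue=[] holders={T3,T4,T7}
Final holders: {T3,T4,T7} -> T2 not in holders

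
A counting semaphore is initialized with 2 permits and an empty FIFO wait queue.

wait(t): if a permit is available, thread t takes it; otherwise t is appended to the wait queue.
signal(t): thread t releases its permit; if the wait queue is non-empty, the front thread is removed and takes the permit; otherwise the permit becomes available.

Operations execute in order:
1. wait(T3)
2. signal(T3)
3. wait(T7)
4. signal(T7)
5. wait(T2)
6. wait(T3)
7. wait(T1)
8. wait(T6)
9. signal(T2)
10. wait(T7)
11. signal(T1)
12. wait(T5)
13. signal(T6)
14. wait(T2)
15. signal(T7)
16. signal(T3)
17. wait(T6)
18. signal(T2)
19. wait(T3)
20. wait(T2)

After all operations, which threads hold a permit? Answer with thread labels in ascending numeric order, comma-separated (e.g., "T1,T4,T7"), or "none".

Step 1: wait(T3) -> count=1 queue=[] holders={T3}
Step 2: signal(T3) -> count=2 queue=[] holders={none}
Step 3: wait(T7) -> count=1 queue=[] holders={T7}
Step 4: signal(T7) -> count=2 queue=[] holders={none}
Step 5: wait(T2) -> count=1 queue=[] holders={T2}
Step 6: wait(T3) -> count=0 queue=[] holders={T2,T3}
Step 7: wait(T1) -> count=0 queue=[T1] holders={T2,T3}
Step 8: wait(T6) -> count=0 queue=[T1,T6] holders={T2,T3}
Step 9: signal(T2) -> count=0 queue=[T6] holders={T1,T3}
Step 10: wait(T7) -> count=0 queue=[T6,T7] holders={T1,T3}
Step 11: signal(T1) -> count=0 queue=[T7] holders={T3,T6}
Step 12: wait(T5) -> count=0 queue=[T7,T5] holders={T3,T6}
Step 13: signal(T6) -> count=0 queue=[T5] holders={T3,T7}
Step 14: wait(T2) -> count=0 queue=[T5,T2] holders={T3,T7}
Step 15: signal(T7) -> count=0 queue=[T2] holders={T3,T5}
Step 16: signal(T3) -> count=0 queue=[] holders={T2,T5}
Step 17: wait(T6) -> count=0 queue=[T6] holders={T2,T5}
Step 18: signal(T2) -> count=0 queue=[] holders={T5,T6}
Step 19: wait(T3) -> count=0 queue=[T3] holders={T5,T6}
Step 20: wait(T2) -> count=0 queue=[T3,T2] holders={T5,T6}
Final holders: T5,T6

Answer: T5,T6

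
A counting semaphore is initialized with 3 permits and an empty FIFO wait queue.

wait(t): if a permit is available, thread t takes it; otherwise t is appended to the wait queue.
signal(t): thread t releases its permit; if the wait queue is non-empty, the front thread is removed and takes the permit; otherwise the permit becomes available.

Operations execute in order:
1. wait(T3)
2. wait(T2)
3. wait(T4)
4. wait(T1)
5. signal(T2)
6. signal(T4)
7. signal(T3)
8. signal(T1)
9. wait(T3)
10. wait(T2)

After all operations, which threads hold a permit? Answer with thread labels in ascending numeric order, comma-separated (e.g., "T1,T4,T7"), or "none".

Answer: T2,T3

Derivation:
Step 1: wait(T3) -> count=2 queue=[] holders={T3}
Step 2: wait(T2) -> count=1 queue=[] holders={T2,T3}
Step 3: wait(T4) -> count=0 queue=[] holders={T2,T3,T4}
Step 4: wait(T1) -> count=0 queue=[T1] holders={T2,T3,T4}
Step 5: signal(T2) -> count=0 queue=[] holders={T1,T3,T4}
Step 6: signal(T4) -> count=1 queue=[] holders={T1,T3}
Step 7: signal(T3) -> count=2 queue=[] holders={T1}
Step 8: signal(T1) -> count=3 queue=[] holders={none}
Step 9: wait(T3) -> count=2 queue=[] holders={T3}
Step 10: wait(T2) -> count=1 queue=[] holders={T2,T3}
Final holders: T2,T3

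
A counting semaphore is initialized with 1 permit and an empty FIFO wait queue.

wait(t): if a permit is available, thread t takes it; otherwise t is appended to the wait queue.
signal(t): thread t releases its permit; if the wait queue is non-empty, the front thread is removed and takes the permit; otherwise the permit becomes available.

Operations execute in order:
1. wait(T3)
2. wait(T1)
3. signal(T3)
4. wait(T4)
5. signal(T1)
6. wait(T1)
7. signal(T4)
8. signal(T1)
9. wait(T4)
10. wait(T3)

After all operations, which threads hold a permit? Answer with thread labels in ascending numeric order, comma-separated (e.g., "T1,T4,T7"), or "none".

Answer: T4

Derivation:
Step 1: wait(T3) -> count=0 queue=[] holders={T3}
Step 2: wait(T1) -> count=0 queue=[T1] holders={T3}
Step 3: signal(T3) -> count=0 queue=[] holders={T1}
Step 4: wait(T4) -> count=0 queue=[T4] holders={T1}
Step 5: signal(T1) -> count=0 queue=[] holders={T4}
Step 6: wait(T1) -> count=0 queue=[T1] holders={T4}
Step 7: signal(T4) -> count=0 queue=[] holders={T1}
Step 8: signal(T1) -> count=1 queue=[] holders={none}
Step 9: wait(T4) -> count=0 queue=[] holders={T4}
Step 10: wait(T3) -> count=0 queue=[T3] holders={T4}
Final holders: T4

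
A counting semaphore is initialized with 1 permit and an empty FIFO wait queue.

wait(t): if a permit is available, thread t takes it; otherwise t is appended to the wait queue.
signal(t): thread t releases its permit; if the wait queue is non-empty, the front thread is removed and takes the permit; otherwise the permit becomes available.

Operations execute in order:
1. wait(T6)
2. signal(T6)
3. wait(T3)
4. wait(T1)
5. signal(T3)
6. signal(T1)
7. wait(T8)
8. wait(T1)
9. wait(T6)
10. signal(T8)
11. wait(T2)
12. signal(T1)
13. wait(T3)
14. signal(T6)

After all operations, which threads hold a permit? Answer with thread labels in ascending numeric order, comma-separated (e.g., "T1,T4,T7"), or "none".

Step 1: wait(T6) -> count=0 queue=[] holders={T6}
Step 2: signal(T6) -> count=1 queue=[] holders={none}
Step 3: wait(T3) -> count=0 queue=[] holders={T3}
Step 4: wait(T1) -> count=0 queue=[T1] holders={T3}
Step 5: signal(T3) -> count=0 queue=[] holders={T1}
Step 6: signal(T1) -> count=1 queue=[] holders={none}
Step 7: wait(T8) -> count=0 queue=[] holders={T8}
Step 8: wait(T1) -> count=0 queue=[T1] holders={T8}
Step 9: wait(T6) -> count=0 queue=[T1,T6] holders={T8}
Step 10: signal(T8) -> count=0 queue=[T6] holders={T1}
Step 11: wait(T2) -> count=0 queue=[T6,T2] holders={T1}
Step 12: signal(T1) -> count=0 queue=[T2] holders={T6}
Step 13: wait(T3) -> count=0 queue=[T2,T3] holders={T6}
Step 14: signal(T6) -> count=0 queue=[T3] holders={T2}
Final holders: T2

Answer: T2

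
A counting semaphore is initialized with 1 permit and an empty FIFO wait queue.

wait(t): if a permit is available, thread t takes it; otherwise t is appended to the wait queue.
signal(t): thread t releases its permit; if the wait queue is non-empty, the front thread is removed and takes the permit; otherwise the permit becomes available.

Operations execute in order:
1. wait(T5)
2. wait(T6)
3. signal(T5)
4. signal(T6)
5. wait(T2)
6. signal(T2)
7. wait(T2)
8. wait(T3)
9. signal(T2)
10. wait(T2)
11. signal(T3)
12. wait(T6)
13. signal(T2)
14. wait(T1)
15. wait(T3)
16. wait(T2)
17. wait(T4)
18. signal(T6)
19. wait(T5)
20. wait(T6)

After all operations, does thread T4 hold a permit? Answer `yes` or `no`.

Step 1: wait(T5) -> count=0 queue=[] holders={T5}
Step 2: wait(T6) -> count=0 queue=[T6] holders={T5}
Step 3: signal(T5) -> count=0 queue=[] holders={T6}
Step 4: signal(T6) -> count=1 queue=[] holders={none}
Step 5: wait(T2) -> count=0 queue=[] holders={T2}
Step 6: signal(T2) -> count=1 queue=[] holders={none}
Step 7: wait(T2) -> count=0 queue=[] holders={T2}
Step 8: wait(T3) -> count=0 queue=[T3] holders={T2}
Step 9: signal(T2) -> count=0 queue=[] holders={T3}
Step 10: wait(T2) -> count=0 queue=[T2] holders={T3}
Step 11: signal(T3) -> count=0 queue=[] holders={T2}
Step 12: wait(T6) -> count=0 queue=[T6] holders={T2}
Step 13: signal(T2) -> count=0 queue=[] holders={T6}
Step 14: wait(T1) -> count=0 queue=[T1] holders={T6}
Step 15: wait(T3) -> count=0 queue=[T1,T3] holders={T6}
Step 16: wait(T2) -> count=0 queue=[T1,T3,T2] holders={T6}
Step 17: wait(T4) -> count=0 queue=[T1,T3,T2,T4] holders={T6}
Step 18: signal(T6) -> count=0 queue=[T3,T2,T4] holders={T1}
Step 19: wait(T5) -> count=0 queue=[T3,T2,T4,T5] holders={T1}
Step 20: wait(T6) -> count=0 queue=[T3,T2,T4,T5,T6] holders={T1}
Final holders: {T1} -> T4 not in holders

Answer: no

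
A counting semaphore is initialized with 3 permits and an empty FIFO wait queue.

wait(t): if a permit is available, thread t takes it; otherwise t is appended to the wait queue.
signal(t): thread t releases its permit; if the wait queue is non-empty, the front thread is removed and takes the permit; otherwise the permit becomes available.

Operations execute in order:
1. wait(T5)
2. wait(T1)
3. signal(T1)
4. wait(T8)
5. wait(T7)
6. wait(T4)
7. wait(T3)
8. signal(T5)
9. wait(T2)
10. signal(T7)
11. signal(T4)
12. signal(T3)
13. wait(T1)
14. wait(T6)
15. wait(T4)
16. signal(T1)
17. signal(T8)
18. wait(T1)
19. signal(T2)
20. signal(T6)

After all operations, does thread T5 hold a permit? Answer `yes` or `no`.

Answer: no

Derivation:
Step 1: wait(T5) -> count=2 queue=[] holders={T5}
Step 2: wait(T1) -> count=1 queue=[] holders={T1,T5}
Step 3: signal(T1) -> count=2 queue=[] holders={T5}
Step 4: wait(T8) -> count=1 queue=[] holders={T5,T8}
Step 5: wait(T7) -> count=0 queue=[] holders={T5,T7,T8}
Step 6: wait(T4) -> count=0 queue=[T4] holders={T5,T7,T8}
Step 7: wait(T3) -> count=0 queue=[T4,T3] holders={T5,T7,T8}
Step 8: signal(T5) -> count=0 queue=[T3] holders={T4,T7,T8}
Step 9: wait(T2) -> count=0 queue=[T3,T2] holders={T4,T7,T8}
Step 10: signal(T7) -> count=0 queue=[T2] holders={T3,T4,T8}
Step 11: signal(T4) -> count=0 queue=[] holders={T2,T3,T8}
Step 12: signal(T3) -> count=1 queue=[] holders={T2,T8}
Step 13: wait(T1) -> count=0 queue=[] holders={T1,T2,T8}
Step 14: wait(T6) -> count=0 queue=[T6] holders={T1,T2,T8}
Step 15: wait(T4) -> count=0 queue=[T6,T4] holders={T1,T2,T8}
Step 16: signal(T1) -> count=0 queue=[T4] holders={T2,T6,T8}
Step 17: signal(T8) -> count=0 queue=[] holders={T2,T4,T6}
Step 18: wait(T1) -> count=0 queue=[T1] holders={T2,T4,T6}
Step 19: signal(T2) -> count=0 queue=[] holders={T1,T4,T6}
Step 20: signal(T6) -> count=1 queue=[] holders={T1,T4}
Final holders: {T1,T4} -> T5 not in holders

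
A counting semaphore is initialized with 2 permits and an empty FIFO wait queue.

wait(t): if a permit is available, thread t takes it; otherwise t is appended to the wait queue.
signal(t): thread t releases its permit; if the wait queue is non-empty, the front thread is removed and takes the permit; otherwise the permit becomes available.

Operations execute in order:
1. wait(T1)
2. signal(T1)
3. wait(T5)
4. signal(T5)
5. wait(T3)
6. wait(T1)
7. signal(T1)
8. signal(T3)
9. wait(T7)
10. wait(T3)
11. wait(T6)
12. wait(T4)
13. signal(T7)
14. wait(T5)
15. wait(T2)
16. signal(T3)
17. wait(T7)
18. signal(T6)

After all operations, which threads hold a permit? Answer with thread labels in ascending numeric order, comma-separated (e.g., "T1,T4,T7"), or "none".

Step 1: wait(T1) -> count=1 queue=[] holders={T1}
Step 2: signal(T1) -> count=2 queue=[] holders={none}
Step 3: wait(T5) -> count=1 queue=[] holders={T5}
Step 4: signal(T5) -> count=2 queue=[] holders={none}
Step 5: wait(T3) -> count=1 queue=[] holders={T3}
Step 6: wait(T1) -> count=0 queue=[] holders={T1,T3}
Step 7: signal(T1) -> count=1 queue=[] holders={T3}
Step 8: signal(T3) -> count=2 queue=[] holders={none}
Step 9: wait(T7) -> count=1 queue=[] holders={T7}
Step 10: wait(T3) -> count=0 queue=[] holders={T3,T7}
Step 11: wait(T6) -> count=0 queue=[T6] holders={T3,T7}
Step 12: wait(T4) -> count=0 queue=[T6,T4] holders={T3,T7}
Step 13: signal(T7) -> count=0 queue=[T4] holders={T3,T6}
Step 14: wait(T5) -> count=0 queue=[T4,T5] holders={T3,T6}
Step 15: wait(T2) -> count=0 queue=[T4,T5,T2] holders={T3,T6}
Step 16: signal(T3) -> count=0 queue=[T5,T2] holders={T4,T6}
Step 17: wait(T7) -> count=0 queue=[T5,T2,T7] holders={T4,T6}
Step 18: signal(T6) -> count=0 queue=[T2,T7] holders={T4,T5}
Final holders: T4,T5

Answer: T4,T5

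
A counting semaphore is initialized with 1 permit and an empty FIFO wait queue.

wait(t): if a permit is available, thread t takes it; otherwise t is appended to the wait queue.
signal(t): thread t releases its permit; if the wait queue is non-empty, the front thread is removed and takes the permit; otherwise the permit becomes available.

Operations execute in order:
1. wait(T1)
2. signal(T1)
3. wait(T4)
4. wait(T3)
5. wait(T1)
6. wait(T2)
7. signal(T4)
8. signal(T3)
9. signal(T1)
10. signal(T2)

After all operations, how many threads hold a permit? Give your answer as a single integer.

Step 1: wait(T1) -> count=0 queue=[] holders={T1}
Step 2: signal(T1) -> count=1 queue=[] holders={none}
Step 3: wait(T4) -> count=0 queue=[] holders={T4}
Step 4: wait(T3) -> count=0 queue=[T3] holders={T4}
Step 5: wait(T1) -> count=0 queue=[T3,T1] holders={T4}
Step 6: wait(T2) -> count=0 queue=[T3,T1,T2] holders={T4}
Step 7: signal(T4) -> count=0 queue=[T1,T2] holders={T3}
Step 8: signal(T3) -> count=0 queue=[T2] holders={T1}
Step 9: signal(T1) -> count=0 queue=[] holders={T2}
Step 10: signal(T2) -> count=1 queue=[] holders={none}
Final holders: {none} -> 0 thread(s)

Answer: 0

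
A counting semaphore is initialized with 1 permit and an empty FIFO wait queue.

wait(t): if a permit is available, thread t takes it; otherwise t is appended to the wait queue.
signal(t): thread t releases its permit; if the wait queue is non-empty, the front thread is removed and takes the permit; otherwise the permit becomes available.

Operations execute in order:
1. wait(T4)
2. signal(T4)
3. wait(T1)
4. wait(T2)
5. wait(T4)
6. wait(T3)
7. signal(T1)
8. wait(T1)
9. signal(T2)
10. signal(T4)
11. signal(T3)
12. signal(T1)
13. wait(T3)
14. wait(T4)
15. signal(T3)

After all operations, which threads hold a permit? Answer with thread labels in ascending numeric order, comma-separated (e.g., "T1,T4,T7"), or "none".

Step 1: wait(T4) -> count=0 queue=[] holders={T4}
Step 2: signal(T4) -> count=1 queue=[] holders={none}
Step 3: wait(T1) -> count=0 queue=[] holders={T1}
Step 4: wait(T2) -> count=0 queue=[T2] holders={T1}
Step 5: wait(T4) -> count=0 queue=[T2,T4] holders={T1}
Step 6: wait(T3) -> count=0 queue=[T2,T4,T3] holders={T1}
Step 7: signal(T1) -> count=0 queue=[T4,T3] holders={T2}
Step 8: wait(T1) -> count=0 queue=[T4,T3,T1] holders={T2}
Step 9: signal(T2) -> count=0 queue=[T3,T1] holders={T4}
Step 10: signal(T4) -> count=0 queue=[T1] holders={T3}
Step 11: signal(T3) -> count=0 queue=[] holders={T1}
Step 12: signal(T1) -> count=1 queue=[] holders={none}
Step 13: wait(T3) -> count=0 queue=[] holders={T3}
Step 14: wait(T4) -> count=0 queue=[T4] holders={T3}
Step 15: signal(T3) -> count=0 queue=[] holders={T4}
Final holders: T4

Answer: T4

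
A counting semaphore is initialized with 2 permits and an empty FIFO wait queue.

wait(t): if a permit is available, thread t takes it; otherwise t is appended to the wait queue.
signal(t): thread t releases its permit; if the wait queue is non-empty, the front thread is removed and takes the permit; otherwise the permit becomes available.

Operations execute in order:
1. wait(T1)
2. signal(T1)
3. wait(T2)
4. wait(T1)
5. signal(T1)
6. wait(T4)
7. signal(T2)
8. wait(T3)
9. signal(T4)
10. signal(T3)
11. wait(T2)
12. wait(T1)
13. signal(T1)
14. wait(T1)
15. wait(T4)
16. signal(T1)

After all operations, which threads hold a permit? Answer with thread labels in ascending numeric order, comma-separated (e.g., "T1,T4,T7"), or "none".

Answer: T2,T4

Derivation:
Step 1: wait(T1) -> count=1 queue=[] holders={T1}
Step 2: signal(T1) -> count=2 queue=[] holders={none}
Step 3: wait(T2) -> count=1 queue=[] holders={T2}
Step 4: wait(T1) -> count=0 queue=[] holders={T1,T2}
Step 5: signal(T1) -> count=1 queue=[] holders={T2}
Step 6: wait(T4) -> count=0 queue=[] holders={T2,T4}
Step 7: signal(T2) -> count=1 queue=[] holders={T4}
Step 8: wait(T3) -> count=0 queue=[] holders={T3,T4}
Step 9: signal(T4) -> count=1 queue=[] holders={T3}
Step 10: signal(T3) -> count=2 queue=[] holders={none}
Step 11: wait(T2) -> count=1 queue=[] holders={T2}
Step 12: wait(T1) -> count=0 queue=[] holders={T1,T2}
Step 13: signal(T1) -> count=1 queue=[] holders={T2}
Step 14: wait(T1) -> count=0 queue=[] holders={T1,T2}
Step 15: wait(T4) -> count=0 queue=[T4] holders={T1,T2}
Step 16: signal(T1) -> count=0 queue=[] holders={T2,T4}
Final holders: T2,T4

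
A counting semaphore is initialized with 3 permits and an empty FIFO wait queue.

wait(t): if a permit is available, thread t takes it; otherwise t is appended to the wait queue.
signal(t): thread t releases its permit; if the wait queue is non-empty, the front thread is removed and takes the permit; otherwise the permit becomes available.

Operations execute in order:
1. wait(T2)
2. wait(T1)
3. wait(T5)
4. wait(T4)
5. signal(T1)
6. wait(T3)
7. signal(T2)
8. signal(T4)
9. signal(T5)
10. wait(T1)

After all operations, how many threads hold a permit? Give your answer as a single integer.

Step 1: wait(T2) -> count=2 queue=[] holders={T2}
Step 2: wait(T1) -> count=1 queue=[] holders={T1,T2}
Step 3: wait(T5) -> count=0 queue=[] holders={T1,T2,T5}
Step 4: wait(T4) -> count=0 queue=[T4] holders={T1,T2,T5}
Step 5: signal(T1) -> count=0 queue=[] holders={T2,T4,T5}
Step 6: wait(T3) -> count=0 queue=[T3] holders={T2,T4,T5}
Step 7: signal(T2) -> count=0 queue=[] holders={T3,T4,T5}
Step 8: signal(T4) -> count=1 queue=[] holders={T3,T5}
Step 9: signal(T5) -> count=2 queue=[] holders={T3}
Step 10: wait(T1) -> count=1 queue=[] holders={T1,T3}
Final holders: {T1,T3} -> 2 thread(s)

Answer: 2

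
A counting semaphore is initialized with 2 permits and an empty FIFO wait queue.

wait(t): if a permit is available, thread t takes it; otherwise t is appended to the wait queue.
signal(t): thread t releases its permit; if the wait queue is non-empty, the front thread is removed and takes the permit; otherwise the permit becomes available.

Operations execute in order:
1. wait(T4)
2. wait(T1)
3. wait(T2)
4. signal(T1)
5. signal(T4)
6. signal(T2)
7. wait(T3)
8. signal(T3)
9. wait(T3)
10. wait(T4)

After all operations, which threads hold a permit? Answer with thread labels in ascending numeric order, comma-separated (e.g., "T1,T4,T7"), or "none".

Answer: T3,T4

Derivation:
Step 1: wait(T4) -> count=1 queue=[] holders={T4}
Step 2: wait(T1) -> count=0 queue=[] holders={T1,T4}
Step 3: wait(T2) -> count=0 queue=[T2] holders={T1,T4}
Step 4: signal(T1) -> count=0 queue=[] holders={T2,T4}
Step 5: signal(T4) -> count=1 queue=[] holders={T2}
Step 6: signal(T2) -> count=2 queue=[] holders={none}
Step 7: wait(T3) -> count=1 queue=[] holders={T3}
Step 8: signal(T3) -> count=2 queue=[] holders={none}
Step 9: wait(T3) -> count=1 queue=[] holders={T3}
Step 10: wait(T4) -> count=0 queue=[] holders={T3,T4}
Final holders: T3,T4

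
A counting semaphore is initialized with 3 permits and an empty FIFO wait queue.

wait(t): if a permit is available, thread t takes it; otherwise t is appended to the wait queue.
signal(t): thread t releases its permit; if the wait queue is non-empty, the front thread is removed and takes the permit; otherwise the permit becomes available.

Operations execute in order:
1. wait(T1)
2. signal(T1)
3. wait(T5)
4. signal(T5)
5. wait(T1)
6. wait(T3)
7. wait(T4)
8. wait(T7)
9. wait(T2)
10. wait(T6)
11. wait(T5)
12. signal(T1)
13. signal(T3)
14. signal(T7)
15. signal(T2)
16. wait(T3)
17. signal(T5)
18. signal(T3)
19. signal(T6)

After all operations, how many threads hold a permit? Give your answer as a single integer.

Answer: 1

Derivation:
Step 1: wait(T1) -> count=2 queue=[] holders={T1}
Step 2: signal(T1) -> count=3 queue=[] holders={none}
Step 3: wait(T5) -> count=2 queue=[] holders={T5}
Step 4: signal(T5) -> count=3 queue=[] holders={none}
Step 5: wait(T1) -> count=2 queue=[] holders={T1}
Step 6: wait(T3) -> count=1 queue=[] holders={T1,T3}
Step 7: wait(T4) -> count=0 queue=[] holders={T1,T3,T4}
Step 8: wait(T7) -> count=0 queue=[T7] holders={T1,T3,T4}
Step 9: wait(T2) -> count=0 queue=[T7,T2] holders={T1,T3,T4}
Step 10: wait(T6) -> count=0 queue=[T7,T2,T6] holders={T1,T3,T4}
Step 11: wait(T5) -> count=0 queue=[T7,T2,T6,T5] holders={T1,T3,T4}
Step 12: signal(T1) -> count=0 queue=[T2,T6,T5] holders={T3,T4,T7}
Step 13: signal(T3) -> count=0 queue=[T6,T5] holders={T2,T4,T7}
Step 14: signal(T7) -> count=0 queue=[T5] holders={T2,T4,T6}
Step 15: signal(T2) -> count=0 queue=[] holders={T4,T5,T6}
Step 16: wait(T3) -> count=0 queue=[T3] holders={T4,T5,T6}
Step 17: signal(T5) -> count=0 queue=[] holders={T3,T4,T6}
Step 18: signal(T3) -> count=1 queue=[] holders={T4,T6}
Step 19: signal(T6) -> count=2 queue=[] holders={T4}
Final holders: {T4} -> 1 thread(s)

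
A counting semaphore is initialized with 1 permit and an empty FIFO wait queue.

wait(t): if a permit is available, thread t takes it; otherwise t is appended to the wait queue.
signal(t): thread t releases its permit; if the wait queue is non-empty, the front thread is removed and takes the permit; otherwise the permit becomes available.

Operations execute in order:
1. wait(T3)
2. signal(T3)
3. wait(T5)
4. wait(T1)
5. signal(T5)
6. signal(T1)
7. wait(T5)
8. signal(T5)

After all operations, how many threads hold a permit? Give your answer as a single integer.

Step 1: wait(T3) -> count=0 queue=[] holders={T3}
Step 2: signal(T3) -> count=1 queue=[] holders={none}
Step 3: wait(T5) -> count=0 queue=[] holders={T5}
Step 4: wait(T1) -> count=0 queue=[T1] holders={T5}
Step 5: signal(T5) -> count=0 queue=[] holders={T1}
Step 6: signal(T1) -> count=1 queue=[] holders={none}
Step 7: wait(T5) -> count=0 queue=[] holders={T5}
Step 8: signal(T5) -> count=1 queue=[] holders={none}
Final holders: {none} -> 0 thread(s)

Answer: 0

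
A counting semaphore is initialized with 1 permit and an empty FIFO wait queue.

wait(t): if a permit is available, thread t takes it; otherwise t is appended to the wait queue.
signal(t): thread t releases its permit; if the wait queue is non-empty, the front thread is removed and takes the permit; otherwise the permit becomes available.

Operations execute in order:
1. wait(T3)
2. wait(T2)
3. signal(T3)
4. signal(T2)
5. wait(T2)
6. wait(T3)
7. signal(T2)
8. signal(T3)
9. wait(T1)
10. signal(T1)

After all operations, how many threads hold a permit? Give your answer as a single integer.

Step 1: wait(T3) -> count=0 queue=[] holders={T3}
Step 2: wait(T2) -> count=0 queue=[T2] holders={T3}
Step 3: signal(T3) -> count=0 queue=[] holders={T2}
Step 4: signal(T2) -> count=1 queue=[] holders={none}
Step 5: wait(T2) -> count=0 queue=[] holders={T2}
Step 6: wait(T3) -> count=0 queue=[T3] holders={T2}
Step 7: signal(T2) -> count=0 queue=[] holders={T3}
Step 8: signal(T3) -> count=1 queue=[] holders={none}
Step 9: wait(T1) -> count=0 queue=[] holders={T1}
Step 10: signal(T1) -> count=1 queue=[] holders={none}
Final holders: {none} -> 0 thread(s)

Answer: 0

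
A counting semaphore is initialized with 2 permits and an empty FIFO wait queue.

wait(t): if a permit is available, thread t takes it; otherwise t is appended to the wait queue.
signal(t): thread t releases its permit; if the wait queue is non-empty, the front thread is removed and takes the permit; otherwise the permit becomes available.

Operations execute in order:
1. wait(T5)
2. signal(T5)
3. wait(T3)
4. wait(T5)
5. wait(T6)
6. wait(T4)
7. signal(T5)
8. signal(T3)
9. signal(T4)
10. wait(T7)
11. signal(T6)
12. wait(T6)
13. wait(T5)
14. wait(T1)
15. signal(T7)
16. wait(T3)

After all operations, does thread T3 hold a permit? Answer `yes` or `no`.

Step 1: wait(T5) -> count=1 queue=[] holders={T5}
Step 2: signal(T5) -> count=2 queue=[] holders={none}
Step 3: wait(T3) -> count=1 queue=[] holders={T3}
Step 4: wait(T5) -> count=0 queue=[] holders={T3,T5}
Step 5: wait(T6) -> count=0 queue=[T6] holders={T3,T5}
Step 6: wait(T4) -> count=0 queue=[T6,T4] holders={T3,T5}
Step 7: signal(T5) -> count=0 queue=[T4] holders={T3,T6}
Step 8: signal(T3) -> count=0 queue=[] holders={T4,T6}
Step 9: signal(T4) -> count=1 queue=[] holders={T6}
Step 10: wait(T7) -> count=0 queue=[] holders={T6,T7}
Step 11: signal(T6) -> count=1 queue=[] holders={T7}
Step 12: wait(T6) -> count=0 queue=[] holders={T6,T7}
Step 13: wait(T5) -> count=0 queue=[T5] holders={T6,T7}
Step 14: wait(T1) -> count=0 queue=[T5,T1] holders={T6,T7}
Step 15: signal(T7) -> count=0 queue=[T1] holders={T5,T6}
Step 16: wait(T3) -> count=0 queue=[T1,T3] holders={T5,T6}
Final holders: {T5,T6} -> T3 not in holders

Answer: no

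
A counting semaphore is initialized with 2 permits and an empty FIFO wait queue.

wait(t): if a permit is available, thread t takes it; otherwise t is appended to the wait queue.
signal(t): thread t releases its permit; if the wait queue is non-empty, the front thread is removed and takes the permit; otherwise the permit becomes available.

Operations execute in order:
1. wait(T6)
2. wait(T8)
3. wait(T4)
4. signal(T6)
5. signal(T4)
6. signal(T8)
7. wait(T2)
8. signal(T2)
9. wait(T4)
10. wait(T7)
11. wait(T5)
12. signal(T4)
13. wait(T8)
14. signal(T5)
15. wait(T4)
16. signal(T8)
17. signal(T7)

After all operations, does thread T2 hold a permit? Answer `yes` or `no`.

Step 1: wait(T6) -> count=1 queue=[] holders={T6}
Step 2: wait(T8) -> count=0 queue=[] holders={T6,T8}
Step 3: wait(T4) -> count=0 queue=[T4] holders={T6,T8}
Step 4: signal(T6) -> count=0 queue=[] holders={T4,T8}
Step 5: signal(T4) -> count=1 queue=[] holders={T8}
Step 6: signal(T8) -> count=2 queue=[] holders={none}
Step 7: wait(T2) -> count=1 queue=[] holders={T2}
Step 8: signal(T2) -> count=2 queue=[] holders={none}
Step 9: wait(T4) -> count=1 queue=[] holders={T4}
Step 10: wait(T7) -> count=0 queue=[] holders={T4,T7}
Step 11: wait(T5) -> count=0 queue=[T5] holders={T4,T7}
Step 12: signal(T4) -> count=0 queue=[] holders={T5,T7}
Step 13: wait(T8) -> count=0 queue=[T8] holders={T5,T7}
Step 14: signal(T5) -> count=0 queue=[] holders={T7,T8}
Step 15: wait(T4) -> count=0 queue=[T4] holders={T7,T8}
Step 16: signal(T8) -> count=0 queue=[] holders={T4,T7}
Step 17: signal(T7) -> count=1 queue=[] holders={T4}
Final holders: {T4} -> T2 not in holders

Answer: no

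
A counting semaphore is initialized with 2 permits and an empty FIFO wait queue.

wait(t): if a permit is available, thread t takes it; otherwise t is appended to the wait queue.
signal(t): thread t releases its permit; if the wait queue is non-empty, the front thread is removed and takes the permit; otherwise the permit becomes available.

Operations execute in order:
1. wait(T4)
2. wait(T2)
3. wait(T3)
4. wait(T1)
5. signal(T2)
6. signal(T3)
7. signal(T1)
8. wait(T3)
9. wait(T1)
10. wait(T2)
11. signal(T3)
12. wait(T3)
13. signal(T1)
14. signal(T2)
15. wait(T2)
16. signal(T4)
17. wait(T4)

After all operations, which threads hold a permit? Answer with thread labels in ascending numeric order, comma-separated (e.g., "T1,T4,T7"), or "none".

Step 1: wait(T4) -> count=1 queue=[] holders={T4}
Step 2: wait(T2) -> count=0 queue=[] holders={T2,T4}
Step 3: wait(T3) -> count=0 queue=[T3] holders={T2,T4}
Step 4: wait(T1) -> count=0 queue=[T3,T1] holders={T2,T4}
Step 5: signal(T2) -> count=0 queue=[T1] holders={T3,T4}
Step 6: signal(T3) -> count=0 queue=[] holders={T1,T4}
Step 7: signal(T1) -> count=1 queue=[] holders={T4}
Step 8: wait(T3) -> count=0 queue=[] holders={T3,T4}
Step 9: wait(T1) -> count=0 queue=[T1] holders={T3,T4}
Step 10: wait(T2) -> count=0 queue=[T1,T2] holders={T3,T4}
Step 11: signal(T3) -> count=0 queue=[T2] holders={T1,T4}
Step 12: wait(T3) -> count=0 queue=[T2,T3] holders={T1,T4}
Step 13: signal(T1) -> count=0 queue=[T3] holders={T2,T4}
Step 14: signal(T2) -> count=0 queue=[] holders={T3,T4}
Step 15: wait(T2) -> count=0 queue=[T2] holders={T3,T4}
Step 16: signal(T4) -> count=0 queue=[] holders={T2,T3}
Step 17: wait(T4) -> count=0 queue=[T4] holders={T2,T3}
Final holders: T2,T3

Answer: T2,T3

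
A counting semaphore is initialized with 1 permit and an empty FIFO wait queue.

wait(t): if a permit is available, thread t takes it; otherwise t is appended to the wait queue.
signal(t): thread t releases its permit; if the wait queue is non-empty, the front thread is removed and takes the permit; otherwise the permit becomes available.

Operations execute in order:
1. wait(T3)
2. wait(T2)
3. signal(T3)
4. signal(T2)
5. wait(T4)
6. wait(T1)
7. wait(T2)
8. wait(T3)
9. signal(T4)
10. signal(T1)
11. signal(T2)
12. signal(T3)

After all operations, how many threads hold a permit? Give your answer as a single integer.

Step 1: wait(T3) -> count=0 queue=[] holders={T3}
Step 2: wait(T2) -> count=0 queue=[T2] holders={T3}
Step 3: signal(T3) -> count=0 queue=[] holders={T2}
Step 4: signal(T2) -> count=1 queue=[] holders={none}
Step 5: wait(T4) -> count=0 queue=[] holders={T4}
Step 6: wait(T1) -> count=0 queue=[T1] holders={T4}
Step 7: wait(T2) -> count=0 queue=[T1,T2] holders={T4}
Step 8: wait(T3) -> count=0 queue=[T1,T2,T3] holders={T4}
Step 9: signal(T4) -> count=0 queue=[T2,T3] holders={T1}
Step 10: signal(T1) -> count=0 queue=[T3] holders={T2}
Step 11: signal(T2) -> count=0 queue=[] holders={T3}
Step 12: signal(T3) -> count=1 queue=[] holders={none}
Final holders: {none} -> 0 thread(s)

Answer: 0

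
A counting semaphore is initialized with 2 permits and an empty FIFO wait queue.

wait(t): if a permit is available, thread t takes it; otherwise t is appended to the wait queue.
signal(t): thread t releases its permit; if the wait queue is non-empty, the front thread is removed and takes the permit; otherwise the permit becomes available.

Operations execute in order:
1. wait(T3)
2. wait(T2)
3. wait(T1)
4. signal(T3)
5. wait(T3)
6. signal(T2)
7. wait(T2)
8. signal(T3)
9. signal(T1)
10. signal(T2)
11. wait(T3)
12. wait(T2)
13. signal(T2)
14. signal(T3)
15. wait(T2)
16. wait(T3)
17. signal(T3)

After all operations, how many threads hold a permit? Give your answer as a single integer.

Answer: 1

Derivation:
Step 1: wait(T3) -> count=1 queue=[] holders={T3}
Step 2: wait(T2) -> count=0 queue=[] holders={T2,T3}
Step 3: wait(T1) -> count=0 queue=[T1] holders={T2,T3}
Step 4: signal(T3) -> count=0 queue=[] holders={T1,T2}
Step 5: wait(T3) -> count=0 queue=[T3] holders={T1,T2}
Step 6: signal(T2) -> count=0 queue=[] holders={T1,T3}
Step 7: wait(T2) -> count=0 queue=[T2] holders={T1,T3}
Step 8: signal(T3) -> count=0 queue=[] holders={T1,T2}
Step 9: signal(T1) -> count=1 queue=[] holders={T2}
Step 10: signal(T2) -> count=2 queue=[] holders={none}
Step 11: wait(T3) -> count=1 queue=[] holders={T3}
Step 12: wait(T2) -> count=0 queue=[] holders={T2,T3}
Step 13: signal(T2) -> count=1 queue=[] holders={T3}
Step 14: signal(T3) -> count=2 queue=[] holders={none}
Step 15: wait(T2) -> count=1 queue=[] holders={T2}
Step 16: wait(T3) -> count=0 queue=[] holders={T2,T3}
Step 17: signal(T3) -> count=1 queue=[] holders={T2}
Final holders: {T2} -> 1 thread(s)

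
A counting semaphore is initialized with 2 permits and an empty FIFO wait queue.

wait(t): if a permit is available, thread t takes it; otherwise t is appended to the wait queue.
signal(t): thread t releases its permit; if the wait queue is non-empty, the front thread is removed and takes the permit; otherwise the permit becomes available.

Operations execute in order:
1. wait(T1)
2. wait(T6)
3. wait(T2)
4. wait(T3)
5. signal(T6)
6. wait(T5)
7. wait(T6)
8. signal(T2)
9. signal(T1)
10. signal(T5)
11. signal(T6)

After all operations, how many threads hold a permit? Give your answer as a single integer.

Step 1: wait(T1) -> count=1 queue=[] holders={T1}
Step 2: wait(T6) -> count=0 queue=[] holders={T1,T6}
Step 3: wait(T2) -> count=0 queue=[T2] holders={T1,T6}
Step 4: wait(T3) -> count=0 queue=[T2,T3] holders={T1,T6}
Step 5: signal(T6) -> count=0 queue=[T3] holders={T1,T2}
Step 6: wait(T5) -> count=0 queue=[T3,T5] holders={T1,T2}
Step 7: wait(T6) -> count=0 queue=[T3,T5,T6] holders={T1,T2}
Step 8: signal(T2) -> count=0 queue=[T5,T6] holders={T1,T3}
Step 9: signal(T1) -> count=0 queue=[T6] holders={T3,T5}
Step 10: signal(T5) -> count=0 queue=[] holders={T3,T6}
Step 11: signal(T6) -> count=1 queue=[] holders={T3}
Final holders: {T3} -> 1 thread(s)

Answer: 1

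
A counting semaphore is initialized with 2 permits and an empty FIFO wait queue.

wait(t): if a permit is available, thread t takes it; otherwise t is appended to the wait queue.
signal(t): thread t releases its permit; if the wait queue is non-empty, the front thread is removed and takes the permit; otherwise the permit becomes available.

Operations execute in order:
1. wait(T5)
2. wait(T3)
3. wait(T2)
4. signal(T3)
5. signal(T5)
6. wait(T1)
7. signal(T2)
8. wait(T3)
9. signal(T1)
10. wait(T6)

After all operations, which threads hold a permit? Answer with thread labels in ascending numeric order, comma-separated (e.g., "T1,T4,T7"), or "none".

Step 1: wait(T5) -> count=1 queue=[] holders={T5}
Step 2: wait(T3) -> count=0 queue=[] holders={T3,T5}
Step 3: wait(T2) -> count=0 queue=[T2] holders={T3,T5}
Step 4: signal(T3) -> count=0 queue=[] holders={T2,T5}
Step 5: signal(T5) -> count=1 queue=[] holders={T2}
Step 6: wait(T1) -> count=0 queue=[] holders={T1,T2}
Step 7: signal(T2) -> count=1 queue=[] holders={T1}
Step 8: wait(T3) -> count=0 queue=[] holders={T1,T3}
Step 9: signal(T1) -> count=1 queue=[] holders={T3}
Step 10: wait(T6) -> count=0 queue=[] holders={T3,T6}
Final holders: T3,T6

Answer: T3,T6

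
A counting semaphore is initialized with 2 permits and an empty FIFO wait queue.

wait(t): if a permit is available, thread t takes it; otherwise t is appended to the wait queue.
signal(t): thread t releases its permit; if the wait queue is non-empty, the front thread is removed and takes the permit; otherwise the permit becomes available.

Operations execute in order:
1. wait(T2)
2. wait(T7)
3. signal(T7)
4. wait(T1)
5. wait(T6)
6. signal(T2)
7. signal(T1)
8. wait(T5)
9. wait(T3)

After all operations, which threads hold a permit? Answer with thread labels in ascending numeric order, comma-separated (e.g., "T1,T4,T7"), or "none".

Step 1: wait(T2) -> count=1 queue=[] holders={T2}
Step 2: wait(T7) -> count=0 queue=[] holders={T2,T7}
Step 3: signal(T7) -> count=1 queue=[] holders={T2}
Step 4: wait(T1) -> count=0 queue=[] holders={T1,T2}
Step 5: wait(T6) -> count=0 queue=[T6] holders={T1,T2}
Step 6: signal(T2) -> count=0 queue=[] holders={T1,T6}
Step 7: signal(T1) -> count=1 queue=[] holders={T6}
Step 8: wait(T5) -> count=0 queue=[] holders={T5,T6}
Step 9: wait(T3) -> count=0 queue=[T3] holders={T5,T6}
Final holders: T5,T6

Answer: T5,T6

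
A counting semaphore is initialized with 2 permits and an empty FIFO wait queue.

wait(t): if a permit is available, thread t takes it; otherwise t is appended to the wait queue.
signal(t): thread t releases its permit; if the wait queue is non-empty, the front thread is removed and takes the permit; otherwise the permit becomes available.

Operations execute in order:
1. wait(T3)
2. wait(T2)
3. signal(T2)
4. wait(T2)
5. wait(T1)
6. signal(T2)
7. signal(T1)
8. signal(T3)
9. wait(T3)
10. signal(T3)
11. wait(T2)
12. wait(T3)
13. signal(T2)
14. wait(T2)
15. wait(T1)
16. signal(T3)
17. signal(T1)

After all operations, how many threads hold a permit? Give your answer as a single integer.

Step 1: wait(T3) -> count=1 queue=[] holders={T3}
Step 2: wait(T2) -> count=0 queue=[] holders={T2,T3}
Step 3: signal(T2) -> count=1 queue=[] holders={T3}
Step 4: wait(T2) -> count=0 queue=[] holders={T2,T3}
Step 5: wait(T1) -> count=0 queue=[T1] holders={T2,T3}
Step 6: signal(T2) -> count=0 queue=[] holders={T1,T3}
Step 7: signal(T1) -> count=1 queue=[] holders={T3}
Step 8: signal(T3) -> count=2 queue=[] holders={none}
Step 9: wait(T3) -> count=1 queue=[] holders={T3}
Step 10: signal(T3) -> count=2 queue=[] holders={none}
Step 11: wait(T2) -> count=1 queue=[] holders={T2}
Step 12: wait(T3) -> count=0 queue=[] holders={T2,T3}
Step 13: signal(T2) -> count=1 queue=[] holders={T3}
Step 14: wait(T2) -> count=0 queue=[] holders={T2,T3}
Step 15: wait(T1) -> count=0 queue=[T1] holders={T2,T3}
Step 16: signal(T3) -> count=0 queue=[] holders={T1,T2}
Step 17: signal(T1) -> count=1 queue=[] holders={T2}
Final holders: {T2} -> 1 thread(s)

Answer: 1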